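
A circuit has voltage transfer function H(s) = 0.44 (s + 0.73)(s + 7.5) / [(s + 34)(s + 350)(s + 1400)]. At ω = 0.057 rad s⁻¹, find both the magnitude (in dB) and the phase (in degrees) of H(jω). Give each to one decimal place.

|j0.057 + 0.73| = √(0.057² + 0.73²) = 0.7322
|j0.057 + 7.5| = √(0.057² + 7.5²) = 7.5
|j0.057 + 34| = √(0.057² + 34²) = 34
|j0.057 + 350| = √(0.057² + 350²) = 350
|j0.057 + 1400| = √(0.057² + 1400²) = 1400
|H(j0.057)| = 0.44 × 0.7322 × 7.5 / (34 × 350 × 1400) = 1.4504e-07
20 log₁₀(1.4504e-07) = -136.77 dB
∠(j0.057 + 0.73) = arctan(0.057/0.73) = 4.46°
∠(j0.057 + 7.5) = arctan(0.057/7.5) = 0.44°
∠(j0.057 + 34) = arctan(0.057/34) = 0.10°
∠(j0.057 + 350) = arctan(0.057/350) = 0.01°
∠(j0.057 + 1400) = arctan(0.057/1400) = 0.00°
∠H(j0.057) = 4.46° + 0.44° − (0.10° + 0.01° + 0.00°) = 4.79°

|H| = -136.8 dB, ∠H = 4.8°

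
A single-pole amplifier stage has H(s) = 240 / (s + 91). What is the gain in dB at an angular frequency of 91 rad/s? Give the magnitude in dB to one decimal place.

|j91 + 91| = √(91² + 91²) = 128.7
|H(j91)| = 240 / 128.7 = 1.8649
20 log₁₀(1.8649) = 5.41 dB

5.4 dB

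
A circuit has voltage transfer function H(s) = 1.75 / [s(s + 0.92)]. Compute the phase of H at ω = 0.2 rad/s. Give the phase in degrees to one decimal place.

-102.3°

∠(j0.2 + 0.92) = arctan(0.2/0.92) = 12.26°
∠(j0.2) = 90.00°
∠H(j0.2) = − (12.26° + 90.00°) = -102.26°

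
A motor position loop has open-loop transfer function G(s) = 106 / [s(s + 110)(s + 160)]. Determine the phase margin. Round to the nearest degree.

Gain crossover: |G(jω)| = 1 at ω ≈ 0.00602 rad/sec.
∠G(j0.00602) = −90° − arctan(0.00602/110) − arctan(0.00602/160) ≈ -90.01°
PM = 180° + (-90.01°) = 89.99°

90 deg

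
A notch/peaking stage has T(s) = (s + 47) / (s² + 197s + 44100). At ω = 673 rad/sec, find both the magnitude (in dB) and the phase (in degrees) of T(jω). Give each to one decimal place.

|T| = -56.1 dB, ∠T = -76.0°

|j673 + 47| = √(673² + 47²) = 674.6
|(j673)² + 197(j673) + 44100| = |-4.0883e+05 + j1.3258e+05| = 4.298e+05
|T(j673)| = 1 × 674.6 / 4.298e+05 = 0.0015697
20 log₁₀(0.0015697) = -56.08 dB
∠(j673 + 47) = arctan(673/47) = 86.01°
∠[(j673)² + 197(j673) + 44100] = ∠[-4.0883e+05 + j1.3258e+05] = 162.03°
∠T(j673) = 86.01° − 162.03° = -76.03°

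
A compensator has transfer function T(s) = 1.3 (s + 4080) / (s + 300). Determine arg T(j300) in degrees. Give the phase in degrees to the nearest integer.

∠(j300 + 4080) = arctan(300/4080) = 4.21°
∠(j300 + 300) = arctan(300/300) = 45.00°
∠T(j300) = 4.21° − 45.00° = -40.79°

-41 deg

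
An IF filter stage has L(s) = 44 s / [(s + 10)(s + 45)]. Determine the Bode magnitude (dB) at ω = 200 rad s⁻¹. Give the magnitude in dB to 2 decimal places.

-13.38 dB

|j200| = 200
|j200 + 10| = √(200² + 10²) = 200.2
|j200 + 45| = √(200² + 45²) = 205
|L(j200)| = 44 × 200 / (200.2 × 205) = 0.21437
20 log₁₀(0.21437) = -13.377 dB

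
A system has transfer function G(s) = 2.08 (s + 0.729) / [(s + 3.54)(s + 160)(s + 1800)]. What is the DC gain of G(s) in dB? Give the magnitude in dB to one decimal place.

G(0) = 2.08 × 0.729 / (3.54 × 160 × 1800) = 1.4873e-06
20 log₁₀(1.4873e-06) = -116.55 dB

-116.6 dB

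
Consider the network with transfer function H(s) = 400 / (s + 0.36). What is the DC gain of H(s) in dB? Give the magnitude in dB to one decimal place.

H(0) = 400 / 0.36 = 1111.1
20 log₁₀(1111.1) = 60.92 dB

60.9 dB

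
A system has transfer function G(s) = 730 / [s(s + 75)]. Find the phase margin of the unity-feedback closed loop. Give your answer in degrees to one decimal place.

82.7 deg

Gain crossover: |G(jω)| = 1 at ω ≈ 9.65 rad s⁻¹.
∠G(j9.65) = −90° − arctan(9.65/75) ≈ -97.33°
PM = 180° + (-97.33°) = 82.67°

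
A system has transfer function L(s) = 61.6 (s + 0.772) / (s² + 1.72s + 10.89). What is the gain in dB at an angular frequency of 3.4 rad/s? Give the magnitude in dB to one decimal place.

|j3.4 + 0.772| = √(3.4² + 0.772²) = 3.487
|(j3.4)² + 1.72(j3.4) + 10.89| = |-0.67 + j5.848| = 5.886
|L(j3.4)| = 61.6 × 3.487 / 5.886 = 36.487
20 log₁₀(36.487) = 31.24 dB

31.2 dB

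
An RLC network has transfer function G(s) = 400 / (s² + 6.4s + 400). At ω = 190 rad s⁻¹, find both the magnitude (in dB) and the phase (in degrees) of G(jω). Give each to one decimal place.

|G| = -39.0 dB, ∠G = -178.0°

|(j190)² + 6.4(j190) + 400| = |-35700 + j1216| = 3.572e+04
|G(j190)| = 400 / 3.572e+04 = 0.011198
20 log₁₀(0.011198) = -39.02 dB
∠[(j190)² + 6.4(j190) + 400] = ∠[-35700 + j1216] = 178.05°
∠G(j190) = −178.05° = -178.05°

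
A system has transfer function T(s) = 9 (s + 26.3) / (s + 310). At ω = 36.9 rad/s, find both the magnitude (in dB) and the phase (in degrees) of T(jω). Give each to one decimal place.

|T| = 2.3 dB, ∠T = 47.7°

|j36.9 + 26.3| = √(36.9² + 26.3²) = 45.31
|j36.9 + 310| = √(36.9² + 310²) = 312.2
|T(j36.9)| = 9 × 45.31 / 312.2 = 1.3063
20 log₁₀(1.3063) = 2.32 dB
∠(j36.9 + 26.3) = arctan(36.9/26.3) = 54.52°
∠(j36.9 + 310) = arctan(36.9/310) = 6.79°
∠T(j36.9) = 54.52° − 6.79° = 47.73°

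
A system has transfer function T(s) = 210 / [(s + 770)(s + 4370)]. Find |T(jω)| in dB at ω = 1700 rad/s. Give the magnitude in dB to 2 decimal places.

-92.40 dB

|j1700 + 770| = √(1700² + 770²) = 1866
|j1700 + 4370| = √(1700² + 4370²) = 4689
|T(j1700)| = 210 / (1866 × 4689) = 2.3998e-05
20 log₁₀(2.3998e-05) = -92.397 dB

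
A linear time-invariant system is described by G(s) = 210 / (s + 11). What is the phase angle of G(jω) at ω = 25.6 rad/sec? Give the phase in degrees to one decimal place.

-66.7°

∠(j25.6 + 11) = arctan(25.6/11) = 66.75°
∠G(j25.6) = −66.75° = -66.75°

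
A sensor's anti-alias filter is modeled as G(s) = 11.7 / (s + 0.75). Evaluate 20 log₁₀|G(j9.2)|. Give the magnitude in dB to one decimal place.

2.1 dB

|j9.2 + 0.75| = √(9.2² + 0.75²) = 9.231
|G(j9.2)| = 11.7 / 9.231 = 1.2675
20 log₁₀(1.2675) = 2.06 dB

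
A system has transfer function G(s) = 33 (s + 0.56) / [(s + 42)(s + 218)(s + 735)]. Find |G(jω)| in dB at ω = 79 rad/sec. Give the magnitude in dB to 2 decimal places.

-75.39 dB

|j79 + 0.56| = √(79² + 0.56²) = 79
|j79 + 42| = √(79² + 42²) = 89.47
|j79 + 218| = √(79² + 218²) = 231.9
|j79 + 735| = √(79² + 735²) = 739.2
|G(j79)| = 33 × 79 / (89.47 × 231.9 × 739.2) = 0.00017
20 log₁₀(0.00017) = -75.391 dB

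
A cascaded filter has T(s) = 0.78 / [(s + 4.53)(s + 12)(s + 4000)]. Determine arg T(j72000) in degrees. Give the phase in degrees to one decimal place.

∠(j72000 + 4.53) = arctan(72000/4.53) = 90.00°
∠(j72000 + 12) = arctan(72000/12) = 89.99°
∠(j72000 + 4000) = arctan(72000/4000) = 86.82°
∠T(j72000) = − (90.00° + 89.99° + 86.82°) = -266.81°

-266.8°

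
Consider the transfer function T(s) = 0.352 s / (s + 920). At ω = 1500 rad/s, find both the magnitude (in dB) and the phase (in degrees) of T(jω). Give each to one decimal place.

|T| = -10.5 dB, ∠T = 31.5°

|j1500| = 1500
|j1500 + 920| = √(1500² + 920²) = 1760
|T(j1500)| = 0.352 × 1500 / 1760 = 0.30006
20 log₁₀(0.30006) = -10.46 dB
∠(j1500) = 90.00°
∠(j1500 + 920) = arctan(1500/920) = 58.48°
∠T(j1500) = 90.00° − 58.48° = 31.52°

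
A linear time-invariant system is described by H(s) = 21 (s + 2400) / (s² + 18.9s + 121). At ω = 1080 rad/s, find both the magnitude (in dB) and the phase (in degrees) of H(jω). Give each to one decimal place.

|j1080 + 2400| = √(1080² + 2400²) = 2632
|(j1080)² + 18.9(j1080) + 121| = |-1.1663e+06 + j20412| = 1.166e+06
|H(j1080)| = 21 × 2632 / 1.166e+06 = 0.047381
20 log₁₀(0.047381) = -26.49 dB
∠(j1080 + 2400) = arctan(1080/2400) = 24.23°
∠[(j1080)² + 18.9(j1080) + 121] = ∠[-1.1663e+06 + j20412] = 179.00°
∠H(j1080) = 24.23° − 179.00° = -154.77°

|H| = -26.5 dB, ∠H = -154.8°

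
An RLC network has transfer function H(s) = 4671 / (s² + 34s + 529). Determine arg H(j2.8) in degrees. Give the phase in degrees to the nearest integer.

-10 deg

∠[(j2.8)² + 34(j2.8) + 529] = ∠[521.16 + j95.2] = 10.35°
∠H(j2.8) = −10.35° = -10.35°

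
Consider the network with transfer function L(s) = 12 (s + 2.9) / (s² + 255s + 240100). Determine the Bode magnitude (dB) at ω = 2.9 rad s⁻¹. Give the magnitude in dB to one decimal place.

-73.8 dB

|j2.9 + 2.9| = √(2.9² + 2.9²) = 4.101
|(j2.9)² + 255(j2.9) + 240100| = |2.4009e+05 + j739.5| = 2.401e+05
|L(j2.9)| = 12 × 4.101 / 2.401e+05 = 0.00020498
20 log₁₀(0.00020498) = -73.77 dB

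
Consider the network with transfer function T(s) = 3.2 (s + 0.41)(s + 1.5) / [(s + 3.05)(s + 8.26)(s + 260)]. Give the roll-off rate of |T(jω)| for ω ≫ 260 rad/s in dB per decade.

With 2 zeros and 3 poles, the high-frequency asymptotic slope is 20 × (2 − 3) = -20 dB/decade.

-20 dB/decade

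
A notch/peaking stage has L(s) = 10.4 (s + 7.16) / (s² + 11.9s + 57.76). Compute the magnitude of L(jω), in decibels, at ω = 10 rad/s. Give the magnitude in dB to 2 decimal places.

|j10 + 7.16| = √(10² + 7.16²) = 12.3
|(j10)² + 11.9(j10) + 57.76| = |-42.24 + j119| = 126.3
|L(j10)| = 10.4 × 12.3 / 126.3 = 1.013
20 log₁₀(1.013) = 0.112 dB

0.11 dB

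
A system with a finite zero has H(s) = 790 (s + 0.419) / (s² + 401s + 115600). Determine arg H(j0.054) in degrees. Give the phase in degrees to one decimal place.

∠(j0.054 + 0.419) = arctan(0.054/0.419) = 7.34°
∠[(j0.054)² + 401(j0.054) + 115600] = ∠[1.156e+05 + j21.654] = 0.01°
∠H(j0.054) = 7.34° − 0.01° = 7.33°

7.3 deg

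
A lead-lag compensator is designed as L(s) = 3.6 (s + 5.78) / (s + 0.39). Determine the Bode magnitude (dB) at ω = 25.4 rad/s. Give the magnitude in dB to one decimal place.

11.3 dB

|j25.4 + 5.78| = √(25.4² + 5.78²) = 26.05
|j25.4 + 0.39| = √(25.4² + 0.39²) = 25.4
|L(j25.4)| = 3.6 × 26.05 / 25.4 = 3.6916
20 log₁₀(3.6916) = 11.34 dB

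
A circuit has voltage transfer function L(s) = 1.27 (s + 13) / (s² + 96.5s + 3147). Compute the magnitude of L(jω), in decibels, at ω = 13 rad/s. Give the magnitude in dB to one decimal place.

-42.8 dB

|j13 + 13| = √(13² + 13²) = 18.38
|(j13)² + 96.5(j13) + 3147| = |2978 + j1254.5| = 3231
|L(j13)| = 1.27 × 18.38 / 3231 = 0.0072255
20 log₁₀(0.0072255) = -42.82 dB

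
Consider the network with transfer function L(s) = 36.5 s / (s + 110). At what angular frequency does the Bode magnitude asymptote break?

The single real pole at s = −110 gives a corner at ω = 110 rad/s.

110 rad/s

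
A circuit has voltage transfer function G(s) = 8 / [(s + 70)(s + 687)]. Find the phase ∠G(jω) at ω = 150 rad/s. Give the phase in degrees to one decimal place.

∠(j150 + 70) = arctan(150/70) = 64.98°
∠(j150 + 687) = arctan(150/687) = 12.32°
∠G(j150) = − (64.98° + 12.32°) = -77.30°

-77.3°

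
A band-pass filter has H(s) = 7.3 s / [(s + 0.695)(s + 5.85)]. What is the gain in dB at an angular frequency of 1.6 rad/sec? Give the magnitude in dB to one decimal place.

|j1.6| = 1.6
|j1.6 + 0.695| = √(1.6² + 0.695²) = 1.744
|j1.6 + 5.85| = √(1.6² + 5.85²) = 6.065
|H(j1.6)| = 7.3 × 1.6 / (1.744 × 6.065) = 1.104
20 log₁₀(1.104) = 0.86 dB

0.9 dB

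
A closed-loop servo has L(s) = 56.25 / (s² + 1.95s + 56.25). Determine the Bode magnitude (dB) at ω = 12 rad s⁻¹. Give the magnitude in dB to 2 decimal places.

-4.16 dB

|(j12)² + 1.95(j12) + 56.25| = |-87.75 + j23.4| = 90.82
|L(j12)| = 56.25 / 90.82 = 0.61938
20 log₁₀(0.61938) = -4.161 dB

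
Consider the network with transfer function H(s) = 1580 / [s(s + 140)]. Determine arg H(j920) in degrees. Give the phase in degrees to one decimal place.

∠(j920 + 140) = arctan(920/140) = 81.35°
∠(j920) = 90.00°
∠H(j920) = − (81.35° + 90.00°) = -171.35°

-171.3 deg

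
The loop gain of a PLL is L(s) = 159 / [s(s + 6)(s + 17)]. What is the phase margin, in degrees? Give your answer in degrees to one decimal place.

Gain crossover: |L(jω)| = 1 at ω ≈ 1.51 rad/s.
∠L(j1.51) = −90° − arctan(1.51/6) − arctan(1.51/17) ≈ -109.15°
PM = 180° + (-109.15°) = 70.85°

70.8°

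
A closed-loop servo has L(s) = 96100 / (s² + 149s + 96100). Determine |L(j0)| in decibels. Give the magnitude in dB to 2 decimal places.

0.00 dB

L(0) = 96100 / 96100 = 1
20 log₁₀(1) = 0.000 dB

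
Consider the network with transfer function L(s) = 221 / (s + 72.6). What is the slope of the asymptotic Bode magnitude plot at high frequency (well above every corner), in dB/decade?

With 0 zeros and 1 pole, the high-frequency asymptotic slope is 20 × (0 − 1) = -20 dB/decade.

-20 dB/decade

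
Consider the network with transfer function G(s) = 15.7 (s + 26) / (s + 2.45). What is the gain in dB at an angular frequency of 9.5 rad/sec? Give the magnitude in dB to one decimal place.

|j9.5 + 26| = √(9.5² + 26²) = 27.68
|j9.5 + 2.45| = √(9.5² + 2.45²) = 9.811
|G(j9.5)| = 15.7 × 27.68 / 9.811 = 44.297
20 log₁₀(44.297) = 32.93 dB

32.9 dB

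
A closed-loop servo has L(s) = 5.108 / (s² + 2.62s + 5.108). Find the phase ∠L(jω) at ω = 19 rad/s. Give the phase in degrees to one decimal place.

∠[(j19)² + 2.62(j19) + 5.108] = ∠[-355.89 + j49.78] = 172.04°
∠L(j19) = −172.04° = -172.04°

-172.0°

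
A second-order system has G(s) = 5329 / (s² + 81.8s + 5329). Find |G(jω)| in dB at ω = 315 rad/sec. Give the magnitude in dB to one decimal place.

|(j315)² + 81.8(j315) + 5329| = |-93896 + j25767| = 9.737e+04
|G(j315)| = 5329 / 9.737e+04 = 0.054731
20 log₁₀(0.054731) = -25.24 dB

-25.2 dB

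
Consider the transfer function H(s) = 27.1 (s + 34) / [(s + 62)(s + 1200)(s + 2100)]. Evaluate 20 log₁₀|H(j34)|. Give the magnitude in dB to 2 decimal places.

-102.72 dB

|j34 + 34| = √(34² + 34²) = 48.08
|j34 + 62| = √(34² + 62²) = 70.71
|j34 + 1200| = √(34² + 1200²) = 1200
|j34 + 2100| = √(34² + 2100²) = 2100
|H(j34)| = 27.1 × 48.08 / (70.71 × 1200 × 2100) = 7.3088e-06
20 log₁₀(7.3088e-06) = -102.723 dB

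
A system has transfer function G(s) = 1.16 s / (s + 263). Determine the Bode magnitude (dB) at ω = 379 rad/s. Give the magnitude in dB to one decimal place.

-0.4 dB

|j379| = 379
|j379 + 263| = √(379² + 263²) = 461.3
|G(j379)| = 1.16 × 379 / 461.3 = 0.95302
20 log₁₀(0.95302) = -0.42 dB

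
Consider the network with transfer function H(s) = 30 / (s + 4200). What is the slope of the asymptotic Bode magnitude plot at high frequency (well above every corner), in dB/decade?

-20 dB/decade

With 0 zeros and 1 pole, the high-frequency asymptotic slope is 20 × (0 − 1) = -20 dB/decade.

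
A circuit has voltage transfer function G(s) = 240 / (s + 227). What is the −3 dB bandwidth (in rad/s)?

For a single-pole low-pass, the −3 dB point is at the pole: ω = 227 rad/s.

227 rad/s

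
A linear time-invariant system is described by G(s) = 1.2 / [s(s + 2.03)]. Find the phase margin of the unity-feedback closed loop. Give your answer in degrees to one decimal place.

74.3 deg

Gain crossover: |G(jω)| = 1 at ω ≈ 0.569 rad/sec.
∠G(j0.569) = −90° − arctan(0.569/2.03) ≈ -105.66°
PM = 180° + (-105.66°) = 74.34°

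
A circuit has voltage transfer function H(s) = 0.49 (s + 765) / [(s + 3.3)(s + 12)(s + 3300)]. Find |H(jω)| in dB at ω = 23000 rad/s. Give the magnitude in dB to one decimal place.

|j23000 + 765| = √(23000² + 765²) = 2.301e+04
|j23000 + 3.3| = √(23000² + 3.3²) = 2.3e+04
|j23000 + 12| = √(23000² + 12²) = 2.3e+04
|j23000 + 3300| = √(23000² + 3300²) = 2.324e+04
|H(j23000)| = 0.49 × 2.301e+04 / (2.3e+04 × 2.3e+04 × 2.324e+04) = 9.1739e-10
20 log₁₀(9.1739e-10) = -180.75 dB

-180.7 dB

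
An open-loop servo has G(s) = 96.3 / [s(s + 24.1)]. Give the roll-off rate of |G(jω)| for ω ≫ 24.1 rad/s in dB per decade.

-40 dB/decade

With 0 zeros and 2 poles, the high-frequency asymptotic slope is 20 × (0 − 2) = -40 dB/decade.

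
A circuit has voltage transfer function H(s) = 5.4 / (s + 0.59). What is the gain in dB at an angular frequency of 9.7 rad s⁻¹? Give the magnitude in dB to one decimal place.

|j9.7 + 0.59| = √(9.7² + 0.59²) = 9.718
|H(j9.7)| = 5.4 / 9.718 = 0.55567
20 log₁₀(0.55567) = -5.10 dB

-5.1 dB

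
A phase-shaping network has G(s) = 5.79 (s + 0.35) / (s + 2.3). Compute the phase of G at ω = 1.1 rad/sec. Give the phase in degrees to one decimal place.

∠(j1.1 + 0.35) = arctan(1.1/0.35) = 72.35°
∠(j1.1 + 2.3) = arctan(1.1/2.3) = 25.56°
∠G(j1.1) = 72.35° − 25.56° = 46.79°

46.8°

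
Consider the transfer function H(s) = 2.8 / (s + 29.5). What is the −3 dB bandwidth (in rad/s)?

For a single-pole low-pass, the −3 dB point is at the pole: ω = 29.5 rad/s.

29.5 rad/s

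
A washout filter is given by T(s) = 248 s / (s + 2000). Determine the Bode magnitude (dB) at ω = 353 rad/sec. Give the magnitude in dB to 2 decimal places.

|j353| = 353
|j353 + 2000| = √(353² + 2000²) = 2031
|T(j353)| = 248 × 353 / 2031 = 43.106
20 log₁₀(43.106) = 32.691 dB

32.69 dB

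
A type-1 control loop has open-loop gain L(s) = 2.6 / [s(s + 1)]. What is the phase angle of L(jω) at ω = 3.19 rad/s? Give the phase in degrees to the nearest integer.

∠(j3.19 + 1) = arctan(3.19/1) = 72.59°
∠(j3.19) = 90.00°
∠L(j3.19) = − (72.59° + 90.00°) = -162.59°

-163 deg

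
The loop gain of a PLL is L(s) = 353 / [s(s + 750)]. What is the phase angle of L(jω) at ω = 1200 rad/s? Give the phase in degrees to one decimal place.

-148.0 deg

∠(j1200 + 750) = arctan(1200/750) = 57.99°
∠(j1200) = 90.00°
∠L(j1200) = − (57.99° + 90.00°) = -147.99°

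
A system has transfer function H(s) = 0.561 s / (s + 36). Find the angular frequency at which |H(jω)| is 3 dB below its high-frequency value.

For a single-pole high-pass, the −3 dB point is at the pole: ω = 36 rad/s.

36 rad/s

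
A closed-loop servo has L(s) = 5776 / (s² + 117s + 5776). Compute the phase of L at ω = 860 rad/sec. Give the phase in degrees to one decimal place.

-172.2°

∠[(j860)² + 117(j860) + 5776] = ∠[-7.3382e+05 + j1.0062e+05] = 172.19°
∠L(j860) = −172.19° = -172.19°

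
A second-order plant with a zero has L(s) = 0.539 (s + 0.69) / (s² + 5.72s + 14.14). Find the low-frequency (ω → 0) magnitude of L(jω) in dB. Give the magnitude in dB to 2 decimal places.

-31.60 dB

L(0) = 0.539 × 0.69 / 14.14 = 0.026302
20 log₁₀(0.026302) = -31.600 dB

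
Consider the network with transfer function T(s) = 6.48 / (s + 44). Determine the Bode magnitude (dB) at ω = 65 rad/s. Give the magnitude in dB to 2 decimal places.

-21.67 dB

|j65 + 44| = √(65² + 44²) = 78.49
|T(j65)| = 6.48 / 78.49 = 0.082556
20 log₁₀(0.082556) = -21.665 dB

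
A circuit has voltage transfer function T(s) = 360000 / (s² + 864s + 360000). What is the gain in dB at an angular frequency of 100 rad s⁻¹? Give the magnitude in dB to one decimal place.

|(j100)² + 864(j100) + 360000| = |3.5e+05 + j86400| = 3.605e+05
|T(j100)| = 360000 / 3.605e+05 = 0.99859
20 log₁₀(0.99859) = -0.01 dB

-0.0 dB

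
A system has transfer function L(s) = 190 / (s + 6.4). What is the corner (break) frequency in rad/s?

The single real pole at s = −6.4 gives a corner at ω = 6.4 rad/s.

6.4 rad/s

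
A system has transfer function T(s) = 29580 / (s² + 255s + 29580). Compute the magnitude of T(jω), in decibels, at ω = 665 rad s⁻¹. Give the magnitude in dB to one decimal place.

|(j665)² + 255(j665) + 29580| = |-4.1264e+05 + j1.6958e+05| = 4.461e+05
|T(j665)| = 29580 / 4.461e+05 = 0.066304
20 log₁₀(0.066304) = -23.57 dB

-23.6 dB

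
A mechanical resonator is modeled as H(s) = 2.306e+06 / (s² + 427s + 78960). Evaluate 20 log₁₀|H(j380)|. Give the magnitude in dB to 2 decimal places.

22.40 dB

|(j380)² + 427(j380) + 78960| = |-65440 + j1.6226e+05| = 1.75e+05
|H(j380)| = 2.306e+06 / 1.75e+05 = 13.18
20 log₁₀(13.18) = 22.398 dB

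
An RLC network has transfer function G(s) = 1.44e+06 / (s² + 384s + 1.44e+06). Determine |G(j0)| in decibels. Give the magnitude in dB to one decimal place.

0.0 dB

G(0) = 1.44e+06 / 1.44e+06 = 1
20 log₁₀(1) = 0.00 dB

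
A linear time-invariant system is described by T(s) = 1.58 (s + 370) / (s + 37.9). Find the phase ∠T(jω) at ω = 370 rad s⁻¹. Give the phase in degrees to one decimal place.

∠(j370 + 370) = arctan(370/370) = 45.00°
∠(j370 + 37.9) = arctan(370/37.9) = 84.15°
∠T(j370) = 45.00° − 84.15° = -39.15°

-39.2°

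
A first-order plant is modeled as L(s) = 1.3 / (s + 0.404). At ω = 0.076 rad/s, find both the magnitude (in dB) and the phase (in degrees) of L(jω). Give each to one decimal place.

|j0.076 + 0.404| = √(0.076² + 0.404²) = 0.4111
|L(j0.076)| = 1.3 / 0.4111 = 3.1624
20 log₁₀(3.1624) = 10.00 dB
∠(j0.076 + 0.404) = arctan(0.076/0.404) = 10.65°
∠L(j0.076) = −10.65° = -10.65°

|L| = 10.0 dB, ∠L = -10.7°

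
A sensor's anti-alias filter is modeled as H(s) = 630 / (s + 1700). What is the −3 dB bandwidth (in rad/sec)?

1700 rad/sec

For a single-pole low-pass, the −3 dB point is at the pole: ω = 1700 rad/sec.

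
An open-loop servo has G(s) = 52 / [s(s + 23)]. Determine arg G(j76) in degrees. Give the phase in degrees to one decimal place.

∠(j76 + 23) = arctan(76/23) = 73.16°
∠(j76) = 90.00°
∠G(j76) = − (73.16° + 90.00°) = -163.16°

-163.2°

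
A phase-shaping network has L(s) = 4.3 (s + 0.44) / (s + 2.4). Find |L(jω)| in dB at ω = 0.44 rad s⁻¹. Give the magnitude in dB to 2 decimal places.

0.80 dB

|j0.44 + 0.44| = √(0.44² + 0.44²) = 0.6223
|j0.44 + 2.4| = √(0.44² + 2.4²) = 2.44
|L(j0.44)| = 4.3 × 0.6223 / 2.44 = 1.0966
20 log₁₀(1.0966) = 0.801 dB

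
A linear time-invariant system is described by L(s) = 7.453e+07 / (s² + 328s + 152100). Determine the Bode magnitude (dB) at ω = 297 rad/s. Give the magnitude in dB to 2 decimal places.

|(j297)² + 328(j297) + 152100| = |63891 + j97416| = 1.165e+05
|L(j297)| = 7.453e+07 / 1.165e+05 = 639.75
20 log₁₀(639.75) = 56.120 dB

56.12 dB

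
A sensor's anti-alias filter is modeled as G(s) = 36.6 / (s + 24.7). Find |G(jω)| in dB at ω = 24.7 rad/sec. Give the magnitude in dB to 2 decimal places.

|j24.7 + 24.7| = √(24.7² + 24.7²) = 34.93
|G(j24.7)| = 36.6 / 34.93 = 1.0478
20 log₁₀(1.0478) = 0.405 dB

0.41 dB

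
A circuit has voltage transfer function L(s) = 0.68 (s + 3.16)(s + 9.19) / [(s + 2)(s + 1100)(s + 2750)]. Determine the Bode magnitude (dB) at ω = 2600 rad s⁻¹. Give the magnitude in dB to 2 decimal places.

|j2600 + 3.16| = √(2600² + 3.16²) = 2600
|j2600 + 9.19| = √(2600² + 9.19²) = 2600
|j2600 + 2| = √(2600² + 2²) = 2600
|j2600 + 1100| = √(2600² + 1100²) = 2823
|j2600 + 2750| = √(2600² + 2750²) = 3785
|L(j2600)| = 0.68 × 2600 × 2600 / (2600 × 2823 × 3785) = 0.00016548
20 log₁₀(0.00016548) = -75.625 dB

-75.63 dB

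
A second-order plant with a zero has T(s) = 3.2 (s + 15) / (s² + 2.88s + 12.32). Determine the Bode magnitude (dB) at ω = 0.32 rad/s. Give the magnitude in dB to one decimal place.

11.9 dB

|j0.32 + 15| = √(0.32² + 15²) = 15
|(j0.32)² + 2.88(j0.32) + 12.32| = |12.218 + j0.9216| = 12.25
|T(j0.32)| = 3.2 × 15 / 12.25 = 3.9185
20 log₁₀(3.9185) = 11.86 dB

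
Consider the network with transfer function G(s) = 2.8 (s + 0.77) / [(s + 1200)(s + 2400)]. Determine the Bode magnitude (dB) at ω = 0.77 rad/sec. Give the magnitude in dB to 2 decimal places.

|j0.77 + 0.77| = √(0.77² + 0.77²) = 1.089
|j0.77 + 1200| = √(0.77² + 1200²) = 1200
|j0.77 + 2400| = √(0.77² + 2400²) = 2400
|G(j0.77)| = 2.8 × 1.089 / (1200 × 2400) = 1.0587e-06
20 log₁₀(1.0587e-06) = -119.505 dB

-119.50 dB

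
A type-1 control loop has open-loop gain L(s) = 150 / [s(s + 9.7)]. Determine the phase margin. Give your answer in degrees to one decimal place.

Gain crossover: |L(jω)| = 1 at ω ≈ 10.5 rad/s.
∠L(j10.5) = −90° − arctan(10.5/9.7) ≈ -137.26°
PM = 180° + (-137.26°) = 42.74°

42.7 deg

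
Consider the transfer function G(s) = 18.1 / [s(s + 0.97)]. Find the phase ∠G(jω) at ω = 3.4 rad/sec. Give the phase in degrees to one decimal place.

-164.1 deg

∠(j3.4 + 0.97) = arctan(3.4/0.97) = 74.08°
∠(j3.4) = 90.00°
∠G(j3.4) = − (74.08° + 90.00°) = -164.08°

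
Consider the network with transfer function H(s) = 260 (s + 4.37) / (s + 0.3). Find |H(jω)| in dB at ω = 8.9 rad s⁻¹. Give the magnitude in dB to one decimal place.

|j8.9 + 4.37| = √(8.9² + 4.37²) = 9.915
|j8.9 + 0.3| = √(8.9² + 0.3²) = 8.905
|H(j8.9)| = 260 × 9.915 / 8.905 = 289.49
20 log₁₀(289.49) = 49.23 dB

49.2 dB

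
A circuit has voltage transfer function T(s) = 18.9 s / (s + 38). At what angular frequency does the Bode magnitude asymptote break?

The single real pole at s = −38 gives a corner at ω = 38 rad/s.

38 rad/s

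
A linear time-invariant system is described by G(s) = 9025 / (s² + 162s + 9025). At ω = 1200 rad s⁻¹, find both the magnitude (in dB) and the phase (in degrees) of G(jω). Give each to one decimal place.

|(j1200)² + 162(j1200) + 9025| = |-1.431e+06 + j1.944e+05| = 1.444e+06
|G(j1200)| = 9025 / 1.444e+06 = 0.0062495
20 log₁₀(0.0062495) = -44.08 dB
∠[(j1200)² + 162(j1200) + 9025] = ∠[-1.431e+06 + j1.944e+05] = 172.26°
∠G(j1200) = −172.26° = -172.26°

|G| = -44.1 dB, ∠G = -172.3°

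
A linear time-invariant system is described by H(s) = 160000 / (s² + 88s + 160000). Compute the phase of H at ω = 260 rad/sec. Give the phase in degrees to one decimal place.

-13.9°

∠[(j260)² + 88(j260) + 160000] = ∠[92400 + j22880] = 13.91°
∠H(j260) = −13.91° = -13.91°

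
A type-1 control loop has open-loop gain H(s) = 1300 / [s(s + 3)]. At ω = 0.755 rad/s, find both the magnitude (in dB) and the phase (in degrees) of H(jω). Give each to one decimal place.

|j0.755 + 3| = √(0.755² + 3²) = 3.094
|j0.755| = 0.755
|H(j0.755)| = 1300 / (3.094 × 0.755) = 556.6
20 log₁₀(556.6) = 54.91 dB
∠(j0.755 + 3) = arctan(0.755/3) = 14.13°
∠(j0.755) = 90.00°
∠H(j0.755) = − (14.13° + 90.00°) = -104.13°

|H| = 54.9 dB, ∠H = -104.1°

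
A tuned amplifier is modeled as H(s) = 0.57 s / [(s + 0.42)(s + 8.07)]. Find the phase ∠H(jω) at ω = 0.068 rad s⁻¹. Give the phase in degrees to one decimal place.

80.3°

∠(j0.068) = 90.00°
∠(j0.068 + 0.42) = arctan(0.068/0.42) = 9.20°
∠(j0.068 + 8.07) = arctan(0.068/8.07) = 0.48°
∠H(j0.068) = 90.00° − (9.20° + 0.48°) = 80.32°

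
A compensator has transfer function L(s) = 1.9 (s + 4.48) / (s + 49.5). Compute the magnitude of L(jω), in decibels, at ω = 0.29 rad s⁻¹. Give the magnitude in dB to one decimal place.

-15.3 dB

|j0.29 + 4.48| = √(0.29² + 4.48²) = 4.489
|j0.29 + 49.5| = √(0.29² + 49.5²) = 49.5
|L(j0.29)| = 1.9 × 4.489 / 49.5 = 0.17232
20 log₁₀(0.17232) = -15.27 dB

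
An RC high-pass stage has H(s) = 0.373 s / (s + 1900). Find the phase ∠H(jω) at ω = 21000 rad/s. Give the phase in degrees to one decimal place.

∠(j21000) = 90.00°
∠(j21000 + 1900) = arctan(21000/1900) = 84.83°
∠H(j21000) = 90.00° − 84.83° = 5.17°

5.2°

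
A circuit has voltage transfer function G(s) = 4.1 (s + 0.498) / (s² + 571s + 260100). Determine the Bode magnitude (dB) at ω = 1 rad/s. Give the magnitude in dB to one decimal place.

|j1 + 0.498| = √(1² + 0.498²) = 1.117
|(j1)² + 571(j1) + 260100| = |2.601e+05 + j571| = 2.601e+05
|G(j1)| = 4.1 × 1.117 / 2.601e+05 = 1.761e-05
20 log₁₀(1.761e-05) = -95.08 dB

-95.1 dB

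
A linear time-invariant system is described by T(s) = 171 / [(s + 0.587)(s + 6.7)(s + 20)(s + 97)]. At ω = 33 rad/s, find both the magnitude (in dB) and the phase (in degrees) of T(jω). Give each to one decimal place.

|T| = -88.2 dB, ∠T = -245.1 deg

|j33 + 0.587| = √(33² + 0.587²) = 33.01
|j33 + 6.7| = √(33² + 6.7²) = 33.67
|j33 + 20| = √(33² + 20²) = 38.59
|j33 + 97| = √(33² + 97²) = 102.5
|T(j33)| = 171 / (33.01 × 33.67 × 38.59 × 102.5) = 3.8916e-05
20 log₁₀(3.8916e-05) = -88.20 dB
∠(j33 + 0.587) = arctan(33/0.587) = 88.98°
∠(j33 + 6.7) = arctan(33/6.7) = 78.52°
∠(j33 + 20) = arctan(33/20) = 58.78°
∠(j33 + 97) = arctan(33/97) = 18.79°
∠T(j33) = − (88.98° + 78.52° + 58.78° + 18.79°) = -245.07°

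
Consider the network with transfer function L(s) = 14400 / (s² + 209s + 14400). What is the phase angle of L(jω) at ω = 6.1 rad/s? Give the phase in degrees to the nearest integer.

-5°

∠[(j6.1)² + 209(j6.1) + 14400] = ∠[14363 + j1274.9] = 5.07°
∠L(j6.1) = −5.07° = -5.07°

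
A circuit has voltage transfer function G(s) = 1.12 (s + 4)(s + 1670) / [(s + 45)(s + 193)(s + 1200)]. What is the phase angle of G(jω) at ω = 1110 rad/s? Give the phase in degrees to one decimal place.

-87.2°

∠(j1110 + 4) = arctan(1110/4) = 89.79°
∠(j1110 + 1670) = arctan(1110/1670) = 33.61°
∠(j1110 + 45) = arctan(1110/45) = 87.68°
∠(j1110 + 193) = arctan(1110/193) = 80.14°
∠(j1110 + 1200) = arctan(1110/1200) = 42.77°
∠G(j1110) = 89.79° + 33.61° − (87.68° + 80.14° + 42.77°) = -87.18°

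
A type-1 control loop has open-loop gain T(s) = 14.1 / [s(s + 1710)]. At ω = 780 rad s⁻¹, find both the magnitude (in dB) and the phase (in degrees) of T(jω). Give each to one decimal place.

|j780 + 1710| = √(780² + 1710²) = 1879
|j780| = 780
|T(j780)| = 14.1 / (1879 × 780) = 9.618e-06
20 log₁₀(9.618e-06) = -100.34 dB
∠(j780 + 1710) = arctan(780/1710) = 24.52°
∠(j780) = 90.00°
∠T(j780) = − (24.52° + 90.00°) = -114.52°

|T| = -100.3 dB, ∠T = -114.5°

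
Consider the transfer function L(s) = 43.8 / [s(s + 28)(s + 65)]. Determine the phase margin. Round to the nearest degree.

Gain crossover: |L(jω)| = 1 at ω ≈ 0.0241 rad/s.
∠L(j0.0241) = −90° − arctan(0.0241/28) − arctan(0.0241/65) ≈ -90.07°
PM = 180° + (-90.07°) = 89.93°

90°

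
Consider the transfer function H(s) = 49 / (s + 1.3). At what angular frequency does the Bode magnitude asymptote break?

1.3 rad/sec

The single real pole at s = −1.3 gives a corner at ω = 1.3 rad/sec.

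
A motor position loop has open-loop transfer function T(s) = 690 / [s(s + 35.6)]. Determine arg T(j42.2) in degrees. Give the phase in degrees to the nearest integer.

∠(j42.2 + 35.6) = arctan(42.2/35.6) = 49.85°
∠(j42.2) = 90.00°
∠T(j42.2) = − (49.85° + 90.00°) = -139.85°

-140°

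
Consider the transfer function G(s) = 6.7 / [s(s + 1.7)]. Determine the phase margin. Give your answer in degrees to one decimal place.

Gain crossover: |G(jω)| = 1 at ω ≈ 2.33 rad/sec.
∠G(j2.33) = −90° − arctan(2.33/1.7) ≈ -143.84°
PM = 180° + (-143.84°) = 36.16°

36.2°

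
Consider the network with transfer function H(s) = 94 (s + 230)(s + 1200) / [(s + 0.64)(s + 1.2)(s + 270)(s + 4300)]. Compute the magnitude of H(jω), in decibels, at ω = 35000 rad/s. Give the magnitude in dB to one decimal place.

|j35000 + 230| = √(35000² + 230²) = 3.5e+04
|j35000 + 1200| = √(35000² + 1200²) = 3.502e+04
|j35000 + 0.64| = √(35000² + 0.64²) = 3.5e+04
|j35000 + 1.2| = √(35000² + 1.2²) = 3.5e+04
|j35000 + 270| = √(35000² + 270²) = 3.5e+04
|j35000 + 4300| = √(35000² + 4300²) = 3.526e+04
|H(j35000)| = 94 × 3.5e+04 × 3.502e+04 / (3.5e+04 × 3.5e+04 × 3.5e+04 × 3.526e+04) = 7.6206e-08
20 log₁₀(7.6206e-08) = -142.36 dB

-142.4 dB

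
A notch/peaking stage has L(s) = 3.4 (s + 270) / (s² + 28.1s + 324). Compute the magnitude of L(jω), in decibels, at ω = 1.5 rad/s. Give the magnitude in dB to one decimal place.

|j1.5 + 270| = √(1.5² + 270²) = 270
|(j1.5)² + 28.1(j1.5) + 324| = |321.75 + j42.15| = 324.5
|L(j1.5)| = 3.4 × 270 / 324.5 = 2.829
20 log₁₀(2.829) = 9.03 dB

9.0 dB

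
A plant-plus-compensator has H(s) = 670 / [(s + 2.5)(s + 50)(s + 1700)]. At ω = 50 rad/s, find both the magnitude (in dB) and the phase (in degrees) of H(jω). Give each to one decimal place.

|H| = -79.1 dB, ∠H = -133.8°

|j50 + 2.5| = √(50² + 2.5²) = 50.06
|j50 + 50| = √(50² + 50²) = 70.71
|j50 + 1700| = √(50² + 1700²) = 1701
|H(j50)| = 670 / (50.06 × 70.71 × 1701) = 0.00011129
20 log₁₀(0.00011129) = -79.07 dB
∠(j50 + 2.5) = arctan(50/2.5) = 87.14°
∠(j50 + 50) = arctan(50/50) = 45.00°
∠(j50 + 1700) = arctan(50/1700) = 1.68°
∠H(j50) = − (87.14° + 45.00° + 1.68°) = -133.82°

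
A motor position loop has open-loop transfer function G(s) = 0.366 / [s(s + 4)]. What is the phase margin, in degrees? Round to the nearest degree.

Gain crossover: |G(jω)| = 1 at ω ≈ 0.0915 rad/s.
∠G(j0.0915) = −90° − arctan(0.0915/4) ≈ -91.31°
PM = 180° + (-91.31°) = 88.69°

89 deg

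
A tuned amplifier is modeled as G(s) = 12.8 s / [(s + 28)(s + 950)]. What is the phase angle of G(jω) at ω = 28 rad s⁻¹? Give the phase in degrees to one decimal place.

∠(j28) = 90.00°
∠(j28 + 28) = arctan(28/28) = 45.00°
∠(j28 + 950) = arctan(28/950) = 1.69°
∠G(j28) = 90.00° − (45.00° + 1.69°) = 43.31°

43.3°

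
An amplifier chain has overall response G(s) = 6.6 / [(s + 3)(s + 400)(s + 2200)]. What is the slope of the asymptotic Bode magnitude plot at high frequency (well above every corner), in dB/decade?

-60 dB/decade

With 0 zeros and 3 poles, the high-frequency asymptotic slope is 20 × (0 − 3) = -60 dB/decade.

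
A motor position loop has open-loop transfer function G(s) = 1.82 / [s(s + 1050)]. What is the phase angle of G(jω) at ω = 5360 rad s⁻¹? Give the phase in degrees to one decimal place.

-168.9°

∠(j5360 + 1050) = arctan(5360/1050) = 78.92°
∠(j5360) = 90.00°
∠G(j5360) = − (78.92° + 90.00°) = -168.92°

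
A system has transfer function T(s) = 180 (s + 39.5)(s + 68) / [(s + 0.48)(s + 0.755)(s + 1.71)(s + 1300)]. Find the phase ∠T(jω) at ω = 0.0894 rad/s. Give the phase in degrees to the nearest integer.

-20°

∠(j0.0894 + 39.5) = arctan(0.0894/39.5) = 0.13°
∠(j0.0894 + 68) = arctan(0.0894/68) = 0.08°
∠(j0.0894 + 0.48) = arctan(0.0894/0.48) = 10.55°
∠(j0.0894 + 0.755) = arctan(0.0894/0.755) = 6.75°
∠(j0.0894 + 1.71) = arctan(0.0894/1.71) = 2.99°
∠(j0.0894 + 1300) = arctan(0.0894/1300) = 0.00°
∠T(j0.0894) = 0.13° + 0.08° − (10.55° + 6.75° + 2.99° + 0.00°) = -20.10°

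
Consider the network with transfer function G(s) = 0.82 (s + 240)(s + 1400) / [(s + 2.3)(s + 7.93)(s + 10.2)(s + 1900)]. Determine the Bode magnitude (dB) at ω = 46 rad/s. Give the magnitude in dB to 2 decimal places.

-56.73 dB

|j46 + 240| = √(46² + 240²) = 244.4
|j46 + 1400| = √(46² + 1400²) = 1401
|j46 + 2.3| = √(46² + 2.3²) = 46.06
|j46 + 7.93| = √(46² + 7.93²) = 46.68
|j46 + 10.2| = √(46² + 10.2²) = 47.12
|j46 + 1900| = √(46² + 1900²) = 1901
|G(j46)| = 0.82 × 244.4 × 1401 / (46.06 × 46.68 × 47.12 × 1901) = 0.001458
20 log₁₀(0.001458) = -56.725 dB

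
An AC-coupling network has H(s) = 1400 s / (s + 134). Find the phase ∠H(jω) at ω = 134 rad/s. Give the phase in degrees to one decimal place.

45.0°

∠(j134) = 90.00°
∠(j134 + 134) = arctan(134/134) = 45.00°
∠H(j134) = 90.00° − 45.00° = 45.00°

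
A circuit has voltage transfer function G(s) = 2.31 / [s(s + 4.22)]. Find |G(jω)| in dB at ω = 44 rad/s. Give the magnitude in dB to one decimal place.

-58.5 dB

|j44 + 4.22| = √(44² + 4.22²) = 44.2
|j44| = 44
|G(j44)| = 2.31 / (44.2 × 44) = 0.0011877
20 log₁₀(0.0011877) = -58.51 dB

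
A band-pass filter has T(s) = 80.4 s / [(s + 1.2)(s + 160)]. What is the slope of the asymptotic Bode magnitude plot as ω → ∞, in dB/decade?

With 1 zero and 2 poles, the high-frequency asymptotic slope is 20 × (1 − 2) = -20 dB/decade.

-20 dB/decade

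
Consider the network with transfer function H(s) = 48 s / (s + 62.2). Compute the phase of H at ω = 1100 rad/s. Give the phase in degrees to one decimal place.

∠(j1100) = 90.00°
∠(j1100 + 62.2) = arctan(1100/62.2) = 86.76°
∠H(j1100) = 90.00° − 86.76° = 3.24°

3.2°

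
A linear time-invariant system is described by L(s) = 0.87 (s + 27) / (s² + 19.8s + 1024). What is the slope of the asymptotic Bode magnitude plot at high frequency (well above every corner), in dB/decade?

-20 dB/decade

With 1 zero and 2 poles, the high-frequency asymptotic slope is 20 × (1 − 2) = -20 dB/decade.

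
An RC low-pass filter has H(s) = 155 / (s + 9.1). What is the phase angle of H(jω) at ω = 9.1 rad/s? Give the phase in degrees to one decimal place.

∠(j9.1 + 9.1) = arctan(9.1/9.1) = 45.00°
∠H(j9.1) = −45.00° = -45.00°

-45.0°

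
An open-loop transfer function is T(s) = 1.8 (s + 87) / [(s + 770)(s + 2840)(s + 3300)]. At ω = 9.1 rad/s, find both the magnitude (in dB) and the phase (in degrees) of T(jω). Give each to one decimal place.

|T| = -153.2 dB, ∠T = 5.0°

|j9.1 + 87| = √(9.1² + 87²) = 87.47
|j9.1 + 770| = √(9.1² + 770²) = 770.1
|j9.1 + 2840| = √(9.1² + 2840²) = 2840
|j9.1 + 3300| = √(9.1² + 3300²) = 3300
|T(j9.1)| = 1.8 × 87.47 / (770.1 × 2840 × 3300) = 2.1817e-08
20 log₁₀(2.1817e-08) = -153.22 dB
∠(j9.1 + 87) = arctan(9.1/87) = 5.97°
∠(j9.1 + 770) = arctan(9.1/770) = 0.68°
∠(j9.1 + 2840) = arctan(9.1/2840) = 0.18°
∠(j9.1 + 3300) = arctan(9.1/3300) = 0.16°
∠T(j9.1) = 5.97° − (0.68° + 0.18° + 0.16°) = 4.95°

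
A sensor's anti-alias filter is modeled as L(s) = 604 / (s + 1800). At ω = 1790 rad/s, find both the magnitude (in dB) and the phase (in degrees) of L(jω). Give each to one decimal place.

|L| = -12.5 dB, ∠L = -44.8°

|j1790 + 1800| = √(1790² + 1800²) = 2539
|L(j1790)| = 604 / 2539 = 0.23793
20 log₁₀(0.23793) = -12.47 dB
∠(j1790 + 1800) = arctan(1790/1800) = 44.84°
∠L(j1790) = −44.84° = -44.84°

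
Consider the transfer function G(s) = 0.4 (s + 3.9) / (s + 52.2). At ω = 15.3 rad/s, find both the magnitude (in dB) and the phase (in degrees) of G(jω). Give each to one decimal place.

|j15.3 + 3.9| = √(15.3² + 3.9²) = 15.79
|j15.3 + 52.2| = √(15.3² + 52.2²) = 54.4
|G(j15.3)| = 0.4 × 15.79 / 54.4 = 0.11611
20 log₁₀(0.11611) = -18.70 dB
∠(j15.3 + 3.9) = arctan(15.3/3.9) = 75.70°
∠(j15.3 + 52.2) = arctan(15.3/52.2) = 16.34°
∠G(j15.3) = 75.70° − 16.34° = 59.36°

|G| = -18.7 dB, ∠G = 59.4°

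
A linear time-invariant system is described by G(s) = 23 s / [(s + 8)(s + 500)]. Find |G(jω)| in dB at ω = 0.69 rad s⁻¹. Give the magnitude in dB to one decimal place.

-48.1 dB

|j0.69| = 0.69
|j0.69 + 8| = √(0.69² + 8²) = 8.03
|j0.69 + 500| = √(0.69² + 500²) = 500
|G(j0.69)| = 23 × 0.69 / (8.03 × 500) = 0.0039528
20 log₁₀(0.0039528) = -48.06 dB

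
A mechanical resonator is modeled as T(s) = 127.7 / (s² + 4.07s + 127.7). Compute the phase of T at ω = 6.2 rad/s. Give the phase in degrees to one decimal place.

-15.8°

∠[(j6.2)² + 4.07(j6.2) + 127.7] = ∠[89.26 + j25.234] = 15.79°
∠T(j6.2) = −15.79° = -15.79°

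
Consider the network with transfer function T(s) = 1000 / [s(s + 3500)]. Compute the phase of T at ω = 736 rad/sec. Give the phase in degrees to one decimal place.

∠(j736 + 3500) = arctan(736/3500) = 11.88°
∠(j736) = 90.00°
∠T(j736) = − (11.88° + 90.00°) = -101.88°

-101.9°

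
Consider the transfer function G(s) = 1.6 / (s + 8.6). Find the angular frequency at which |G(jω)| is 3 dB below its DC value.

For a single-pole low-pass, the −3 dB point is at the pole: ω = 8.6 rad/s.

8.6 rad/s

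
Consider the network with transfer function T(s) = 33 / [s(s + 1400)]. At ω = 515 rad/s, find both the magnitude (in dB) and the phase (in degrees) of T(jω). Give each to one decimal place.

|j515 + 1400| = √(515² + 1400²) = 1492
|j515| = 515
|T(j515)| = 33 / (1492 × 515) = 4.2956e-05
20 log₁₀(4.2956e-05) = -87.34 dB
∠(j515 + 1400) = arctan(515/1400) = 20.20°
∠(j515) = 90.00°
∠T(j515) = − (20.20° + 90.00°) = -110.20°

|T| = -87.3 dB, ∠T = -110.2 deg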